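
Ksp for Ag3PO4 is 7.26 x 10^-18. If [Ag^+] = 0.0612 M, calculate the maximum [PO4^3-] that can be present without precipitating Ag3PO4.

Ag3PO4(s) ⇌ 3 Ag^+ + PO4^3-
Ksp = [Ag^+]^3[PO4^3-]
Precipitation begins when Q = Ksp. With [Ag^+] = 0.0612 M:
7.26 x 10^-18 = (0.0612)^3 × [PO4^3-]
[PO4^3-] = (7.26 x 10^-18 / 2.292 x 10^-4) = 3.17 × 10^-14 M

[PO4^3-] = 3.17e-14 M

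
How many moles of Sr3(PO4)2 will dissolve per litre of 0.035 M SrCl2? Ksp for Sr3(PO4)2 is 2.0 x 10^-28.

s ≈ 1.1 x 10^-12 M

Sr3(PO4)2(s) <=> 3 Sr^2+(aq) + 2 PO4^3-(aq)
Ksp = [Sr^2+]^3[PO4^3-]^2
Let s be the molar solubility in this solution. [Sr^2+] = 0.035 + 3s ≈ 0.035, [PO4^3-] = 2s (Ksp is small, so little additional dissolves).
Ksp ≈ (0.035)^3 × (2s)^2
s = 1.1 x 10^-12 M
Check: 3s = 3.2 x 10^-12 ≪ 0.035, so the approximation is valid.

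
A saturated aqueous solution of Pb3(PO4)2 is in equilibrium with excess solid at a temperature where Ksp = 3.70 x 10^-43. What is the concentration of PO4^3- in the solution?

Pb3(PO4)2(s) <=> 3 Pb^2+ + 2 PO4^3-
Ksp = [Pb^2+]^3[PO4^3-]^2
For each mole of Pb3(PO4)2 that dissolves: [Pb^2+] = 3s, [PO4^3-] = 2s.
Ksp = (3s)^3(2s)^2 = 108s^5
s = (3.70 x 10^-43 / 108)^(1/5) = 1.279 x 10^-9 M
[PO4^3-] = 2s = 2.56 × 10^-9 M

[PO4^3-] ≈ 2.56 x 10^-9 M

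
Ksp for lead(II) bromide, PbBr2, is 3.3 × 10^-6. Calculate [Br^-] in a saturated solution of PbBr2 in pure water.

1.9 x 10^-2 M

PbBr2(s) <=> Pb^2+(aq) + 2 Br^-(aq)
Ksp = [Pb^2+][Br^-]^2
Let s = molar solubility. Then [Pb^2+] = s and [Br^-] = 2s.
Substituting: Ksp = s(2s)^2 = 4s^3
Solving, s = (3.3 × 10^-6/4)^(1/3) = 9.38 x 10^-3 M
[Br^-] = 2s = 1.9 x 10^-2 M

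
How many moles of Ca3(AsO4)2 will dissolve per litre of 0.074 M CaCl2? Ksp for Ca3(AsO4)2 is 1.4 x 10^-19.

Ca3(AsO4)2(s) <=> 3 Ca^2+ + 2 AsO4^3-
Ksp = [Ca^2+]^3[AsO4^3-]^2
Let s be the molar solubility in this solution. [Ca^2+] = 0.074 + 3s ≈ 0.074, [AsO4^3-] = 2s (common-ion effect: Ca^2+ is already 0.074 M).
Ksp ≈ (0.074)^3 × (2s)^2
s = 9.3 x 10^-9 M
Check: 3s = 2.8 × 10^-8 ≪ 0.074, so the approximation is valid.

s = 9.3e-9 M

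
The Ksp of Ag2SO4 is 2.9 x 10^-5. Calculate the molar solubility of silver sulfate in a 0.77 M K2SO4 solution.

Ag2SO4(s) ⇌ 2 Ag^+ + SO4^2-
Ksp = [Ag^+]^2[SO4^2-]
Let s be the molar solubility in this solution. [Ag^+] = 2s, [SO4^2-] = 0.77 + s ≈ 0.77 (since SO4^2- from K2SO4 dominates).
Ksp ≈ (2s)^2 × 0.77
s = 3.1 × 10^-3 M
Check: s = 3.1 x 10^-3 ≪ 0.77, so the approximation is valid.

3.1e-3 M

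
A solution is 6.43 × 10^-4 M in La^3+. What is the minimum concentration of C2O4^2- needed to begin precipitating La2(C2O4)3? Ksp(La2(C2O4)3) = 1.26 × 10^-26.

[C2O4^2-] = 3.12e-7 M

La2(C2O4)3(s) ⇌ 2 La^3+(aq) + 3 C2O4^2-(aq)
Ksp = [La^3+]^2[C2O4^2-]^3
Precipitation begins when Q = Ksp. With [La^3+] = 6.43 × 10^-4 M:
1.26 × 10^-26 = (6.43 × 10^-4)^2 × [C2O4^2-]^3
[C2O4^2-] = (1.26 × 10^-26 / 4.134 x 10^-7)^(1/3) = 3.12 × 10^-7 M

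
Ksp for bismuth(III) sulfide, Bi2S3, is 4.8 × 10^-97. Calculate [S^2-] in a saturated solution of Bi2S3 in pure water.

Bi2S3(s) ⇌ 2 Bi^3+ + 3 S^2-
Ksp = [Bi^3+]^2[S^2-]^3
Let s = molar solubility. Then [Bi^3+] = 2s and [S^2-] = 3s.
Ksp = (2s)^2(3s)^3 = 108s^5
s^5 = 4.8 × 10^-97 / 108, so s = 2.14 × 10^-20 M
[S^2-] = 3s = 6.4 × 10^-20 M

[S^2-] ≈ 6.4e-20 M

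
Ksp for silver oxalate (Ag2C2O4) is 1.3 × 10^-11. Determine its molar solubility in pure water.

Ag2C2O4(s) ⇌ 2 Ag^+(aq) + C2O4^2-(aq)
Ksp = [Ag^+]^2[C2O4^2-]
Let s = molar solubility. Then [Ag^+] = 2s and [C2O4^2-] = s.
Substituting: Ksp = (2s)^2s = 4s^3
Solving, s = (1.3 × 10^-11/4)^(1/3) = 1.5 × 10^-4 M

s = 1.5e-4 M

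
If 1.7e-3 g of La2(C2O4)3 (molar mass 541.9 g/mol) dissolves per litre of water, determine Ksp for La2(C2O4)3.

Molar solubility s = (1.7 × 10^-3 g/L) / (541.9 g/mol) = 3.14 x 10^-6 M.
La2(C2O4)3(s) ⇌ 2 La^3+(aq) + 3 C2O4^2-(aq)
If s mol/L of La2(C2O4)3 dissolves, [La^3+] = 2s and [C2O4^2-] = 3s.
Ksp = [La^3+]^2[C2O4^2-]^3
Substituting: Ksp = (2s)^2(3s)^3 = 108s^5
With s = 3.14 × 10^-6: Ksp = 3.3 × 10^-26

Ksp ≈ 3.3 x 10^-26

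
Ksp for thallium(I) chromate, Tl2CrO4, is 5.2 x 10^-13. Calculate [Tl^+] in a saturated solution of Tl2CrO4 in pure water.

Tl2CrO4(s) ⇌ 2 Tl^+ + CrO4^2-
Ksp = [Tl^+]^2[CrO4^2-]
If s mol/L of Tl2CrO4 dissolves, [Tl^+] = 2s and [CrO4^2-] = s.
Ksp = (2s)^2s = 4s^3
Solving, s = (5.2 x 10^-13/4)^(1/3) = 5.07 x 10^-5 M
[Tl^+] = 2s = 1.0 × 10^-4 M

[Tl^+] ≈ 1.0 × 10^-4 M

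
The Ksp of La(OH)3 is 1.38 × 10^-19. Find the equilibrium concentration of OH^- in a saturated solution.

La(OH)3(s) ⇌ La^3+(aq) + 3 OH^-(aq)
Ksp = [La^3+][OH^-]^3
With molar solubility s: [La^3+] = s, [OH^-] = 3s.
So Ksp = s × (3s)^3 = 27s^4
Solving, s = (1.38 × 10^-19/27)^(1/4) = 8.455 x 10^-6 M
[OH^-] = 3s = 2.54 x 10^-5 M

2.54e-5 M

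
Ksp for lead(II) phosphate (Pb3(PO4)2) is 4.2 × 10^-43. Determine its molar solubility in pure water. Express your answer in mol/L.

s = 1.3 × 10^-9 M

Pb3(PO4)2(s) ⇌ 3 Pb^2+ + 2 PO4^3-
Ksp = [Pb^2+]^3[PO4^3-]^2
With molar solubility s: [Pb^2+] = 3s, [PO4^3-] = 2s.
Ksp = (3s)^3(2s)^2 = 108s^5
Solving, s = (4.2 × 10^-43/108)^(1/5) = 1.3 x 10^-9 M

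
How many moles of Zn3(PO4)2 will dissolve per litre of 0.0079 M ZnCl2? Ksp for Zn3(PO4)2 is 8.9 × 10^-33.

s ≈ 6.7 x 10^-14 M

Zn3(PO4)2(s) ⇌ 3 Zn^2+ + 2 PO4^3-
Ksp = [Zn^2+]^3[PO4^3-]^2
Let s = moles of Zn3(PO4)2 that dissolve per litre. [Zn^2+] = 0.0079 + 3s ≈ 0.0079, [PO4^3-] = 2s (common-ion effect: Zn^2+ is already 0.0079 M).
Ksp ≈ (0.0079)^3 × (2s)^2
s = 6.7 × 10^-14 M
Check: 3s = 2.0 x 10^-13 ≪ 0.0079, so the approximation is valid.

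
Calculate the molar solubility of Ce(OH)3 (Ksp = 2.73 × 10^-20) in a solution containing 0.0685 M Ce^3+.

Ce(OH)3(s) ⇌ Ce^3+ + 3 OH^-
Ksp = [Ce^3+][OH^-]^3
Let s = moles of Ce(OH)3 that dissolve per litre. [Ce^3+] = 0.0685 + s ≈ 0.0685, [OH^-] = 3s (Ksp is small, so little additional dissolves).
Ksp ≈ 0.0685 × (3s)^3
s = 2.45 × 10^-7 M
Check: s = 2.5 × 10^-7 ≪ 0.0685, so the approximation is valid.

s ≈ 2.45e-7 M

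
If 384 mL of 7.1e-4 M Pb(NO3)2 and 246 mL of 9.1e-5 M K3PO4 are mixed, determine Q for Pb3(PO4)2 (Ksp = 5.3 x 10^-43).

Total volume = 384 + 246 = 630 mL.
[Pb^2+] = 7.1 x 10^-4 × (384/630) = 4.33 × 10^-4 M
[PO4^3-] = 9.1 × 10^-5 × (246/630) = 3.55 × 10^-5 M
Pb3(PO4)2(s) ⇌ 3 Pb^2+(aq) + 2 PO4^3-(aq), so Q = [Pb^2+]^3[PO4^3-]^2
Q = (4.33 x 10^-4)^3(3.55 × 10^-5)^2 = 1.0 x 10^-19
Q > Ksp, so Pb3(PO4)2 will precipitate.

Q ≈ 1.0e-19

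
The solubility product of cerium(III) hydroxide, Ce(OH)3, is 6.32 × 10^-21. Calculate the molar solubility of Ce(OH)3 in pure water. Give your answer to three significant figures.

s ≈ 3.91 × 10^-6 M

Ce(OH)3(s) ⇌ Ce^3+(aq) + 3 OH^-(aq)
Ksp = [Ce^3+][OH^-]^3
If s mol/L of Ce(OH)3 dissolves, [Ce^3+] = s and [OH^-] = 3s.
Substituting: Ksp = s(3s)^3 = 27s^4
Solving, s = (6.32 × 10^-21/27)^(1/4) = 3.91 × 10^-6 M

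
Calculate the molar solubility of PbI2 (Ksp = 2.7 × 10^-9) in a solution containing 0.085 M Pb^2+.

8.9 x 10^-5 M

PbI2(s) ⇌ Pb^2+(aq) + 2 I^-(aq)
Ksp = [Pb^2+][I^-]^2
Let s = moles of PbI2 that dissolve per litre. [Pb^2+] = 0.085 + s ≈ 0.085, [I^-] = 2s (since the Pb^2+ already present dominates).
Ksp ≈ 0.085 × (2s)^2
s = 8.9 × 10^-5 M
Check: s = 8.9 × 10^-5 ≪ 0.085, so the approximation is valid.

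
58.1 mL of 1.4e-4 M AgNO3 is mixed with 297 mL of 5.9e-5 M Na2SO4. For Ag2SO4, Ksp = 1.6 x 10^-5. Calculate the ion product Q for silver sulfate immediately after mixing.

Total volume = 58.1 + 297 = 355.1 mL.
[Ag^+] = 1.4 × 10^-4 × (58.1/355.1) = 2.29 × 10^-5 M
[SO4^2-] = 5.9 × 10^-5 × (297/355.1) = 4.93 × 10^-5 M
Ag2SO4(s) ⇌ 2 Ag^+ + SO4^2-, so Q = [Ag^+]^2[SO4^2-]
Q = (2.29 × 10^-5)^2(4.93 x 10^-5) = 2.6 × 10^-14
Q < Ksp, so no precipitate of Ag2SO4 forms.

Q = 2.6e-14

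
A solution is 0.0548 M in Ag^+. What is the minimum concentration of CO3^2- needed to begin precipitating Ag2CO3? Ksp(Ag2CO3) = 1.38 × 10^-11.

Ag2CO3(s) <=> 2 Ag^+ + CO3^2-
Ksp = [Ag^+]^2[CO3^2-]
Precipitation begins when Q = Ksp. With [Ag^+] = 0.0548 M:
1.38 × 10^-11 = (0.0548)^2 × [CO3^2-]
[CO3^2-] = (1.38 × 10^-11 / 3.003 × 10^-3) = 4.60 × 10^-9 M

[CO3^2-] ≈ 4.60e-9 M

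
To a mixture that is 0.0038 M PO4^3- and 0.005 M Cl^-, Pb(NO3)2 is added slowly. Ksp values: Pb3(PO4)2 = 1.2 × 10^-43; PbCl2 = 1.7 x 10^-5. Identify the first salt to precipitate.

Pb3(PO4)2

Precipitation of each salt starts when its ion product equals its Ksp.
For Pb3(PO4)2: 1.2 × 10^-43 = (0.0038)^2 × [Pb^2+]^3  ⇒  [Pb^2+] = 2.0 × 10^-13 M.
For PbCl2: 1.7 x 10^-5 = (0.005)^2 × [Pb^2+]  ⇒  [Pb^2+] = 6.8 × 10^-1 M.
The salt with the lower threshold [Pb^2+] precipitates first: Pb3(PO4)2.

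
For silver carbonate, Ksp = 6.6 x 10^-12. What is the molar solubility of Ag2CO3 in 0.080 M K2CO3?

4.5 x 10^-6 M

Ag2CO3(s) ⇌ 2 Ag^+ + CO3^2-
Ksp = [Ag^+]^2[CO3^2-]
Let s = moles of Ag2CO3 that dissolve per litre. [Ag^+] = 2s, [CO3^2-] = 0.080 + s ≈ 0.080 (Ksp is small, so little additional dissolves).
Ksp ≈ (2s)^2 × 0.080
s = 4.5 x 10^-6 M
Check: s = 4.5 × 10^-6 ≪ 0.080, so the approximation is valid.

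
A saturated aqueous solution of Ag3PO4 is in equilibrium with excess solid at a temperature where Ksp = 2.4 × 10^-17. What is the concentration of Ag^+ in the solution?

Ag3PO4(s) ⇌ 3 Ag^+(aq) + PO4^3-(aq)
Ksp = [Ag^+]^3[PO4^3-]
Let s = molar solubility. Then [Ag^+] = 3s and [PO4^3-] = s.
Ksp = (3s)^3s = 27s^4
Solving, s = (2.4 × 10^-17/27)^(1/4) = 3.07 × 10^-5 M
[Ag^+] = 3s = 9.2 × 10^-5 M

9.2e-5 M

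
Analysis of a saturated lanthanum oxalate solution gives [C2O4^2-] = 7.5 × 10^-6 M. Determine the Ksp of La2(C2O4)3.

Ksp = 1.1e-26

La2(C2O4)3(s) <=> 2 La^3+ + 3 C2O4^2-
Stoichiometry gives [La^3+] = (2/3)[C2O4^2-] = 5.00 × 10^-6 M.
Ksp = [La^3+]^2[C2O4^2-]^3
Ksp = (5.00 × 10^-6)^2 × (7.5 × 10^-6)^3 = 1.1 x 10^-26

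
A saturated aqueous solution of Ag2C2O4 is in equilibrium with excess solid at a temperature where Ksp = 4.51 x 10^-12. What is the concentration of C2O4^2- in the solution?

Ag2C2O4(s) <=> 2 Ag^+(aq) + C2O4^2-(aq)
Ksp = [Ag^+]^2[C2O4^2-]
With molar solubility s: [Ag^+] = 2s, [C2O4^2-] = s.
Ksp = (2s)^2s = 4s^3
Solving, s = (4.51 x 10^-12/4)^(1/3) = 1.041 x 10^-4 M
[C2O4^2-] = s = 1.04 x 10^-4 M

[C2O4^2-] ≈ 1.04 x 10^-4 M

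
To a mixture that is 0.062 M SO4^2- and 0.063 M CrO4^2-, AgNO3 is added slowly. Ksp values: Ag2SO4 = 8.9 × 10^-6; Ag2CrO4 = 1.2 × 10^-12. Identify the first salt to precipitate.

Precipitation of each salt starts when its ion product equals its Ksp.
For Ag2SO4: 8.9 × 10^-6 = 0.062 × [Ag^+]^2  ⇒  [Ag^+] = 1.2 × 10^-2 M.
For Ag2CrO4: 1.2 × 10^-12 = 0.063 × [Ag^+]^2  ⇒  [Ag^+] = 4.4 × 10^-6 M.
The salt with the lower threshold [Ag^+] precipitates first: Ag2CrO4.

Ag2CrO4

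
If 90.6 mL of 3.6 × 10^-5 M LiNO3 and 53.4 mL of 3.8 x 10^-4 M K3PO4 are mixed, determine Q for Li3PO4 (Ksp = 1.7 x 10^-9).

Total volume = 90.6 + 53.4 = 144 mL.
[Li^+] = 3.6 × 10^-5 × (90.6/144) = 2.27 × 10^-5 M
[PO4^3-] = 3.8 × 10^-4 × (53.4/144) = 1.41 × 10^-4 M
Li3PO4(s) <=> 3 Li^+ + PO4^3-, so Q = [Li^+]^3[PO4^3-]
Q = (2.27 x 10^-5)^3(1.41 × 10^-4) = 1.6 × 10^-18
Q < Ksp, so no precipitate of Li3PO4 forms.

Q = 1.6 × 10^-18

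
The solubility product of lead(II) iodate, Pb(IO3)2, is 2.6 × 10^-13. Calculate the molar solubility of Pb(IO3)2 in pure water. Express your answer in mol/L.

4.0 × 10^-5 M

Pb(IO3)2(s) ⇌ Pb^2+(aq) + 2 IO3^-(aq)
Ksp = [Pb^2+][IO3^-]^2
For each mole of Pb(IO3)2 that dissolves: [Pb^2+] = s, [IO3^-] = 2s.
Ksp = s(2s)^2 = 4s^3
Solving, s = (2.6 × 10^-13/4)^(1/3) = 4.0 × 10^-5 M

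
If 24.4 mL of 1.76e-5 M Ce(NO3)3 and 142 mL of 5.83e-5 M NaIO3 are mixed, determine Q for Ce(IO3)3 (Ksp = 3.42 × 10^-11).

Total volume = 24.4 + 142 = 166.4 mL.
[Ce^3+] = 1.76 x 10^-5 × (24.4/166.4) = 2.581 x 10^-6 M
[IO3^-] = 5.83 × 10^-5 × (142/166.4) = 4.975 × 10^-5 M
Ce(IO3)3(s) ⇌ Ce^3+(aq) + 3 IO3^-(aq), so Q = [Ce^3+][IO3^-]^3
Q = (2.581 × 10^-6)(4.975 × 10^-5)^3 = 3.18 × 10^-19
Q < Ksp, so no precipitate of Ce(IO3)3 forms.

Q ≈ 3.18e-19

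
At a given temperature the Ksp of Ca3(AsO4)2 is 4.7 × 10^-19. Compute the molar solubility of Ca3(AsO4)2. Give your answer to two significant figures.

8.5 × 10^-5 M

Ca3(AsO4)2(s) ⇌ 3 Ca^2+(aq) + 2 AsO4^3-(aq)
Ksp = [Ca^2+]^3[AsO4^3-]^2
If s mol/L of Ca3(AsO4)2 dissolves, [Ca^2+] = 3s and [AsO4^3-] = 2s.
Ksp = (3s)^3(2s)^2 = 108s^5
s = (4.7 × 10^-19 / 108)^(1/5) = 8.5 × 10^-5 M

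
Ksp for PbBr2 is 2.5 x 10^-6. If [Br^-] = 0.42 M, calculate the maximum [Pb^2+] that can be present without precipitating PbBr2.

[Pb^2+] ≈ 1.4e-5 M

PbBr2(s) <=> Pb^2+ + 2 Br^-
Ksp = [Pb^2+][Br^-]^2
Precipitation begins when Q = Ksp. With [Br^-] = 0.42 M:
2.5 x 10^-6 = (0.42)^2 × [Pb^2+]
[Pb^2+] = (2.5 x 10^-6 / 1.76 × 10^-1) = 1.4 × 10^-5 M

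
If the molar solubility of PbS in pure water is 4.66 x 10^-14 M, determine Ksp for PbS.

PbS(s) <=> Pb^2+(aq) + S^2-(aq)
Let s = molar solubility. Then [Pb^2+] = s and [S^2-] = s.
Ksp = [Pb^2+][S^2-]
Ksp = s × s = s^2
With s = 4.66 × 10^-14: Ksp = 2.17 x 10^-27

2.17 × 10^-27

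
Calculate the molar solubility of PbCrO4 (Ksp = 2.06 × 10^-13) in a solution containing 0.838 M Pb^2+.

s = 2.46e-13 M

PbCrO4(s) ⇌ Pb^2+(aq) + CrO4^2-(aq)
Ksp = [Pb^2+][CrO4^2-]
If s mol/L dissolves here, [Pb^2+] = 0.838 + s ≈ 0.838, [CrO4^2-] = s (Ksp is small, so little additional dissolves).
Ksp ≈ 0.838 × s
s = 2.46 × 10^-13 M
Check: s = 2.5 × 10^-13 ≪ 0.838, so the approximation is valid.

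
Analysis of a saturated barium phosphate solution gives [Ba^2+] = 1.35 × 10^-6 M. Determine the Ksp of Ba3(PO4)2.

Ba3(PO4)2(s) ⇌ 3 Ba^2+ + 2 PO4^3-
Stoichiometry gives [PO4^3-] = (2/3)[Ba^2+] = 9.000 × 10^-7 M.
Ksp = [Ba^2+]^3[PO4^3-]^2
Ksp = (1.35 × 10^-6)^3 × (9.000 x 10^-7)^2 = 1.99 x 10^-30

Ksp = 1.99e-30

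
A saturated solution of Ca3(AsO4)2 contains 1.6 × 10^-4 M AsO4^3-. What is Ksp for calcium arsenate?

Ca3(AsO4)2(s) ⇌ 3 Ca^2+ + 2 AsO4^3-
Stoichiometry gives [Ca^2+] = (3/2)[AsO4^3-] = 2.40 × 10^-4 M.
Ksp = [Ca^2+]^3[AsO4^3-]^2
Ksp = (2.40 × 10^-4)^3 × (1.6 x 10^-4)^2 = 3.5 × 10^-19

Ksp ≈ 3.5 x 10^-19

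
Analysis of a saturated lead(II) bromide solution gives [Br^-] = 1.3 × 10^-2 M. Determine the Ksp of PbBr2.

Ksp = 1.1 × 10^-6

PbBr2(s) ⇌ Pb^2+(aq) + 2 Br^-(aq)
Stoichiometry gives [Pb^2+] = (1/2)[Br^-] = 6.50 x 10^-3 M.
Ksp = [Pb^2+][Br^-]^2
Ksp = 6.50 × 10^-3 × (1.3 × 10^-2)^2 = 1.1 × 10^-6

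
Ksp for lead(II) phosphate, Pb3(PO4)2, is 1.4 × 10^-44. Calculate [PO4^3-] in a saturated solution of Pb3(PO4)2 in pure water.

[PO4^3-] = 1.3e-9 M

Pb3(PO4)2(s) ⇌ 3 Pb^2+ + 2 PO4^3-
Ksp = [Pb^2+]^3[PO4^3-]^2
If s mol/L of Pb3(PO4)2 dissolves, [Pb^2+] = 3s and [PO4^3-] = 2s.
Ksp = (3s)^3(2s)^2 = 108s^5
s^5 = 1.4 × 10^-44 / 108, so s = 6.65 × 10^-10 M
[PO4^3-] = 2s = 1.3 × 10^-9 M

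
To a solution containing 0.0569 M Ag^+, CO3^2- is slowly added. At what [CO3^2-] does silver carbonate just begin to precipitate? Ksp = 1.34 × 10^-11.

Ag2CO3(s) <=> 2 Ag^+ + CO3^2-
Ksp = [Ag^+]^2[CO3^2-]
Precipitation begins when Q = Ksp. With [Ag^+] = 0.0569 M:
1.34 × 10^-11 = (0.0569)^2 × [CO3^2-]
[CO3^2-] = (1.34 × 10^-11 / 3.238 × 10^-3) = 4.14 x 10^-9 M

[CO3^2-] = 4.14 × 10^-9 M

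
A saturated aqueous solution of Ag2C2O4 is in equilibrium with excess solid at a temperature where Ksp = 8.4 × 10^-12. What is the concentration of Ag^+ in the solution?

Ag2C2O4(s) ⇌ 2 Ag^+(aq) + C2O4^2-(aq)
Ksp = [Ag^+]^2[C2O4^2-]
If s mol/L of Ag2C2O4 dissolves, [Ag^+] = 2s and [C2O4^2-] = s.
So Ksp = (2s)^2 × s = 4s^3
s^3 = 8.4 × 10^-12 / 4, so s = 1.28 x 10^-4 M
[Ag^+] = 2s = 2.6 x 10^-4 M

2.6 × 10^-4 M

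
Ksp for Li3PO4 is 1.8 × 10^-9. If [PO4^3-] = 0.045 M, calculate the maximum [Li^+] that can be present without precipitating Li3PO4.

Li3PO4(s) ⇌ 3 Li^+(aq) + PO4^3-(aq)
Ksp = [Li^+]^3[PO4^3-]
Precipitation begins when Q = Ksp. With [PO4^3-] = 0.045 M:
1.8 × 10^-9 = (0.045) × [Li^+]^3
[Li^+] = (1.8 × 10^-9 / 4.5 × 10^-2)^(1/3) = 3.4 × 10^-3 M

3.4e-3 M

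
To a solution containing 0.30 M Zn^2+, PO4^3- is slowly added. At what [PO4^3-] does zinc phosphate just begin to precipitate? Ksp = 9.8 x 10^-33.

Zn3(PO4)2(s) ⇌ 3 Zn^2+ + 2 PO4^3-
Ksp = [Zn^2+]^3[PO4^3-]^2
Precipitation begins when Q = Ksp. With [Zn^2+] = 0.30 M:
9.8 x 10^-33 = (0.30)^3 × [PO4^3-]^2
[PO4^3-] = (9.8 x 10^-33 / 2.70 × 10^-2)^(1/2) = 6.0 x 10^-16 M

6.0e-16 M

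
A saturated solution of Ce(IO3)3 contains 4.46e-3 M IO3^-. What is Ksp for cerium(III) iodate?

1.32 × 10^-10

Ce(IO3)3(s) ⇌ Ce^3+(aq) + 3 IO3^-(aq)
Stoichiometry gives [Ce^3+] = (1/3)[IO3^-] = 1.487 × 10^-3 M.
Ksp = [Ce^3+][IO3^-]^3
Ksp = 1.487 × 10^-3 × (4.46 x 10^-3)^3 = 1.32 × 10^-10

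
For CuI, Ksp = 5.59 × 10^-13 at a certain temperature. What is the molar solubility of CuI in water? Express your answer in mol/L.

s = 7.48e-7 M

CuI(s) ⇌ Cu^+ + I^-
Ksp = [Cu^+][I^-]
If s mol/L of CuI dissolves, [Cu^+] = s and [I^-] = s.
Ksp = s × s = s^2
s = (5.59 × 10^-13)^(1/2) = 7.48 × 10^-7 M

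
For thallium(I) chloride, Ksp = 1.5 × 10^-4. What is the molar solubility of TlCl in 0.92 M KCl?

TlCl(s) ⇌ Tl^+ + Cl^-
Ksp = [Tl^+][Cl^-]
Let s be the molar solubility in this solution. [Tl^+] = s, [Cl^-] = 0.92 + s ≈ 0.92 (Ksp is small, so little additional dissolves).
Ksp ≈ s × 0.92
s = 1.6 × 10^-4 M
Check: s = 1.6 x 10^-4 ≪ 0.92, so the approximation is valid.

s = 1.6e-4 M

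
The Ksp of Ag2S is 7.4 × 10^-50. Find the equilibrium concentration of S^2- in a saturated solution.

[S^2-] = 2.6 × 10^-17 M

Ag2S(s) <=> 2 Ag^+ + S^2-
Ksp = [Ag^+]^2[S^2-]
With molar solubility s: [Ag^+] = 2s, [S^2-] = s.
So Ksp = (2s)^2 × s = 4s^3
s = (7.4 × 10^-50 / 4)^(1/3) = 2.64 × 10^-17 M
[S^2-] = s = 2.6 × 10^-17 M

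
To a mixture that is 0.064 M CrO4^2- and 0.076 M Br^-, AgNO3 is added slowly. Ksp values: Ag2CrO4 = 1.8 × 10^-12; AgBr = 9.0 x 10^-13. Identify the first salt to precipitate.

AgBr

Each salt begins to precipitate when Q = Ksp, i.e. when [Ag^+] reaches its threshold.
For Ag2CrO4: 1.8 × 10^-12 = 0.064 × [Ag^+]^2  ⇒  [Ag^+] = 5.3 × 10^-6 M.
For AgBr: 9.0 x 10^-13 = 0.076 × [Ag^+]  ⇒  [Ag^+] = 1.2 × 10^-11 M.
The salt with the lower threshold [Ag^+] precipitates first: AgBr.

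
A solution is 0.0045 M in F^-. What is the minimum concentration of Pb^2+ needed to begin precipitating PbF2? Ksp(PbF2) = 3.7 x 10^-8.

[Pb^2+] = 1.8 × 10^-3 M

PbF2(s) <=> Pb^2+(aq) + 2 F^-(aq)
Ksp = [Pb^2+][F^-]^2
Precipitation begins when Q = Ksp. With [F^-] = 0.0045 M:
3.7 x 10^-8 = (0.0045)^2 × [Pb^2+]
[Pb^2+] = (3.7 x 10^-8 / 2.03 × 10^-5) = 1.8 x 10^-3 M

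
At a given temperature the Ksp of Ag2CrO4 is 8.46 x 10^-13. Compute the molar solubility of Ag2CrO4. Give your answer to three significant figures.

s ≈ 5.96e-5 M

Ag2CrO4(s) <=> 2 Ag^+(aq) + CrO4^2-(aq)
Ksp = [Ag^+]^2[CrO4^2-]
With molar solubility s: [Ag^+] = 2s, [CrO4^2-] = s.
Ksp = (2s)^2s = 4s^3
s^3 = 8.46 x 10^-13 / 4, so s = 5.96 × 10^-5 M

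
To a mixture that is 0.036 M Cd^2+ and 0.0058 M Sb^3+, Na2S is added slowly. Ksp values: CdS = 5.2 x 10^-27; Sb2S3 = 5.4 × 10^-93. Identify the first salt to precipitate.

Sb2S3

Precipitation of each salt starts when its ion product equals its Ksp.
For CdS: 5.2 x 10^-27 = 0.036 × [S^2-]  ⇒  [S^2-] = 1.4 × 10^-25 M.
For Sb2S3: 5.4 × 10^-93 = (0.0058)^2 × [S^2-]^3  ⇒  [S^2-] = 5.4 × 10^-30 M.
The salt with the lower threshold [S^2-] precipitates first: Sb2S3.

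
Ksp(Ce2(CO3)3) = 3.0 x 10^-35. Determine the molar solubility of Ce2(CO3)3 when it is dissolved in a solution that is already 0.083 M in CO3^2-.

Ce2(CO3)3(s) ⇌ 2 Ce^3+(aq) + 3 CO3^2-(aq)
Ksp = [Ce^3+]^2[CO3^2-]^3
Let s = moles of Ce2(CO3)3 that dissolve per litre. [Ce^3+] = 2s, [CO3^2-] = 0.083 + 3s ≈ 0.083 (Ksp is small, so little additional dissolves).
Ksp ≈ (2s)^2 × (0.083)^3
s = 1.1 × 10^-16 M
Check: 3s = 3.4 × 10^-16 ≪ 0.083, so the approximation is valid.

s ≈ 1.1 × 10^-16 M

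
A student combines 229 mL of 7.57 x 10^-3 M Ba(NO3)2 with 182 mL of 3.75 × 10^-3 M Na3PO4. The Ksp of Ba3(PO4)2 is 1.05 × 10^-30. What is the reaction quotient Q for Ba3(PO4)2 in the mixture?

2.07 x 10^-13

Total volume = 229 + 182 = 411 mL.
[Ba^2+] = 7.57 x 10^-3 × (229/411) = 4.218 x 10^-3 M
[PO4^3-] = 3.75 × 10^-3 × (182/411) = 1.661 × 10^-3 M
Ba3(PO4)2(s) ⇌ 3 Ba^2+(aq) + 2 PO4^3-(aq), so Q = [Ba^2+]^3[PO4^3-]^2
Q = (4.218 × 10^-3)^3(1.661 × 10^-3)^2 = 2.07 x 10^-13
Q > Ksp, so Ba3(PO4)2 will precipitate.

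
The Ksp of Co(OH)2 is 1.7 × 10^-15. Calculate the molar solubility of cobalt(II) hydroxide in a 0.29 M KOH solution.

Co(OH)2(s) ⇌ Co^2+ + 2 OH^-
Ksp = [Co^2+][OH^-]^2
If s mol/L dissolves here, [Co^2+] = s, [OH^-] = 0.29 + 2s ≈ 0.29 (Ksp is small, so little additional dissolves).
Ksp ≈ s × (0.29)^2
s = 2.0 x 10^-14 M
Check: 2s = 4.0 × 10^-14 ≪ 0.29, so the approximation is valid.

2.0 × 10^-14 M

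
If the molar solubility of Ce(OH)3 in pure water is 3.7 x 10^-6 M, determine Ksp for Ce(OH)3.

Ce(OH)3(s) ⇌ Ce^3+ + 3 OH^-
For each mole of Ce(OH)3 that dissolves: [Ce^3+] = s, [OH^-] = 3s.
Ksp = [Ce^3+][OH^-]^3
So Ksp = s × (3s)^3 = 27s^4
Ksp = 27 × (3.7 × 10^-6)^4 = 5.1 x 10^-21

Ksp = 5.1e-21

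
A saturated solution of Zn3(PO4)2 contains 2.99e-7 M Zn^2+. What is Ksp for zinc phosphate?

Ksp = 1.06 x 10^-33

Zn3(PO4)2(s) ⇌ 3 Zn^2+(aq) + 2 PO4^3-(aq)
Stoichiometry gives [PO4^3-] = (2/3)[Zn^2+] = 1.993 x 10^-7 M.
Ksp = [Zn^2+]^3[PO4^3-]^2
Ksp = (2.99 × 10^-7)^3 × (1.993 × 10^-7)^2 = 1.06 × 10^-33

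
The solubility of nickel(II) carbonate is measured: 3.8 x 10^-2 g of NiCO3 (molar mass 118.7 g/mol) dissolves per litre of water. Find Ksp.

Ksp = 1.0 x 10^-7

Molar solubility s = (3.8 × 10^-2 g/L) / (118.7 g/mol) = 3.20 x 10^-4 M.
NiCO3(s) ⇌ Ni^2+ + CO3^2-
For each mole of NiCO3 that dissolves: [Ni^2+] = s, [CO3^2-] = s.
Ksp = [Ni^2+][CO3^2-]
Ksp = s × s = s^2
Ksp = (3.20 × 10^-4)^2 = 1.0 × 10^-7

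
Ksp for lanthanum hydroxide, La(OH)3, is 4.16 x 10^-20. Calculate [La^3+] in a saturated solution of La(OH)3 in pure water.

[La^3+] ≈ 6.27 × 10^-6 M

La(OH)3(s) <=> La^3+(aq) + 3 OH^-(aq)
Ksp = [La^3+][OH^-]^3
Let s = molar solubility. Then [La^3+] = s and [OH^-] = 3s.
So Ksp = s × (3s)^3 = 27s^4
s = (4.16 x 10^-20 / 27)^(1/4) = 6.265 x 10^-6 M
[La^3+] = s = 6.27 x 10^-6 M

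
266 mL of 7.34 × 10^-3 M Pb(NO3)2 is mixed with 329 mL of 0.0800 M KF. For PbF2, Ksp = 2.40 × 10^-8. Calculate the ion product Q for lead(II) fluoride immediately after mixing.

Total volume = 266 + 329 = 595 mL.
[Pb^2+] = 7.34 × 10^-3 × (266/595) = 3.281 x 10^-3 M
[F^-] = 8.00 x 10^-2 × (329/595) = 4.424 × 10^-2 M
PbF2(s) <=> Pb^2+(aq) + 2 F^-(aq), so Q = [Pb^2+][F^-]^2
Q = (3.281 × 10^-3)(4.424 × 10^-2)^2 = 6.42 × 10^-6
Q > Ksp, so PbF2 will precipitate.

Q ≈ 6.42 x 10^-6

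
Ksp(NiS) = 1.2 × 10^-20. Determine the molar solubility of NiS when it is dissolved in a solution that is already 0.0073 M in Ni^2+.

NiS(s) ⇌ Ni^2+ + S^2-
Ksp = [Ni^2+][S^2-]
Let s be the molar solubility in this solution. [Ni^2+] = 0.0073 + s ≈ 0.0073, [S^2-] = s (since the Ni^2+ already present dominates).
Ksp ≈ 0.0073 × s
s = 1.6 × 10^-18 M
Check: s = 1.6 × 10^-18 ≪ 0.0073, so the approximation is valid.

s = 1.6 × 10^-18 M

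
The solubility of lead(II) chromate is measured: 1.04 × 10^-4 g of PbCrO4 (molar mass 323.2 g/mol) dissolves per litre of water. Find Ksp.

1.04 × 10^-13

Molar solubility s = (1.04 × 10^-4 g/L) / (323.2 g/mol) = 3.218 × 10^-7 M.
PbCrO4(s) <=> Pb^2+ + CrO4^2-
For each mole of PbCrO4 that dissolves: [Pb^2+] = s, [CrO4^2-] = s.
Ksp = [Pb^2+][CrO4^2-]
Ksp = (s)(s) = s^2
Ksp = (3.218 × 10^-7)^2 = 1.04 × 10^-13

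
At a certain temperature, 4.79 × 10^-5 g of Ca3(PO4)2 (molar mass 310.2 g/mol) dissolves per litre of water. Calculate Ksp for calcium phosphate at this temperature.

Ksp = 9.48 × 10^-33

Molar solubility s = (4.79 x 10^-5 g/L) / (310.2 g/mol) = 1.544 x 10^-7 M.
Ca3(PO4)2(s) ⇌ 3 Ca^2+ + 2 PO4^3-
With molar solubility s: [Ca^2+] = 3s, [PO4^3-] = 2s.
Ksp = [Ca^2+]^3[PO4^3-]^2
Ksp = (3s)^3(2s)^2 = 108s^5
With s = 1.544 x 10^-7: Ksp = 9.48 × 10^-33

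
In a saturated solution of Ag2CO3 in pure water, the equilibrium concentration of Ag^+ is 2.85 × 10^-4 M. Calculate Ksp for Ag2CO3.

Ksp ≈ 1.16 × 10^-11

Ag2CO3(s) ⇌ 2 Ag^+(aq) + CO3^2-(aq)
Stoichiometry gives [CO3^2-] = (1/2)[Ag^+] = 1.425 x 10^-4 M.
Ksp = [Ag^+]^2[CO3^2-]
Ksp = (2.85 × 10^-4)^2 × 1.425 x 10^-4 = 1.16 × 10^-11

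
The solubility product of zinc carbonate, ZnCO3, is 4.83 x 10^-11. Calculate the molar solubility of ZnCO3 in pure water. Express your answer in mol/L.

s ≈ 6.95e-6 M

ZnCO3(s) ⇌ Zn^2+(aq) + CO3^2-(aq)
Ksp = [Zn^2+][CO3^2-]
If s mol/L of ZnCO3 dissolves, [Zn^2+] = s and [CO3^2-] = s.
Ksp = s × s = s^2
s = √(4.83 x 10^-11) = 6.95 × 10^-6 M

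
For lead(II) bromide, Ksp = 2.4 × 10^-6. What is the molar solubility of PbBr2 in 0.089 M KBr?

PbBr2(s) <=> Pb^2+(aq) + 2 Br^-(aq)
Ksp = [Pb^2+][Br^-]^2
Let s be the molar solubility in this solution. [Pb^2+] = s, [Br^-] = 0.089 + 2s ≈ 0.089 (since Br^- from KBr dominates).
Ksp ≈ s × (0.089)^2
s = 3.0 × 10^-4 M
Check: 2s = 6.1 × 10^-4 ≪ 0.089, so the approximation is valid.

s ≈ 3.0 × 10^-4 M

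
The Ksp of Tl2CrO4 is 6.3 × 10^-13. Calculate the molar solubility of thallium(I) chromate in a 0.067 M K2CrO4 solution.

Tl2CrO4(s) <=> 2 Tl^+ + CrO4^2-
Ksp = [Tl^+]^2[CrO4^2-]
If s mol/L dissolves here, [Tl^+] = 2s, [CrO4^2-] = 0.067 + s ≈ 0.067 (since CrO4^2- from K2CrO4 dominates).
Ksp ≈ (2s)^2 × 0.067
s = 1.5 × 10^-6 M
Check: s = 1.5 × 10^-6 ≪ 0.067, so the approximation is valid.

s = 1.5e-6 M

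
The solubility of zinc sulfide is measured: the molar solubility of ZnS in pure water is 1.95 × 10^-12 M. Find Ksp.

ZnS(s) ⇌ Zn^2+ + S^2-
Let s = molar solubility. Then [Zn^2+] = s and [S^2-] = s.
Ksp = [Zn^2+][S^2-]
Ksp = s^2
Ksp = (1.95 × 10^-12)^2 = 3.80 × 10^-24

3.80 × 10^-24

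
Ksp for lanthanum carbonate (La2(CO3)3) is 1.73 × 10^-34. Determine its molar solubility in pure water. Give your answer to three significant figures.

La2(CO3)3(s) <=> 2 La^3+(aq) + 3 CO3^2-(aq)
Ksp = [La^3+]^2[CO3^2-]^3
For each mole of La2(CO3)3 that dissolves: [La^3+] = 2s, [CO3^2-] = 3s.
Substituting: Ksp = (2s)^2(3s)^3 = 108s^5
s = (1.73 × 10^-34 / 108)^(1/5) = 6.93 × 10^-8 M

s = 6.93e-8 M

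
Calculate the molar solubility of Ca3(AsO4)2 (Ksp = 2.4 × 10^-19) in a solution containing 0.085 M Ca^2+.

s ≈ 9.9 x 10^-9 M

Ca3(AsO4)2(s) <=> 3 Ca^2+(aq) + 2 AsO4^3-(aq)
Ksp = [Ca^2+]^3[AsO4^3-]^2
Let s be the molar solubility in this solution. [Ca^2+] = 0.085 + 3s ≈ 0.085, [AsO4^3-] = 2s (Ksp is small, so little additional dissolves).
Ksp ≈ (0.085)^3 × (2s)^2
s = 9.9 x 10^-9 M
Check: 3s = 3.0 × 10^-8 ≪ 0.085, so the approximation is valid.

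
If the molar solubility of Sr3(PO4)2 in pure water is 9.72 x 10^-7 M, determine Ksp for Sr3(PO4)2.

Sr3(PO4)2(s) <=> 3 Sr^2+ + 2 PO4^3-
For each mole of Sr3(PO4)2 that dissolves: [Sr^2+] = 3s, [PO4^3-] = 2s.
Ksp = [Sr^2+]^3[PO4^3-]^2
Ksp = (3s)^3(2s)^2 = 108s^5
With s = 9.72 × 10^-7: Ksp = 9.37 × 10^-29

Ksp ≈ 9.37 x 10^-29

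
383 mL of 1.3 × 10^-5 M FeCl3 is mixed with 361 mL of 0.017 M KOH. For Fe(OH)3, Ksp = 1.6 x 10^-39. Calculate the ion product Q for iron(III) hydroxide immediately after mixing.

Total volume = 383 + 361 = 744 mL.
[Fe^3+] = 1.3 × 10^-5 × (383/744) = 6.69 x 10^-6 M
[OH^-] = 1.7 × 10^-2 × (361/744) = 8.25 × 10^-3 M
Fe(OH)3(s) ⇌ Fe^3+ + 3 OH^-, so Q = [Fe^3+][OH^-]^3
Q = (6.69 × 10^-6)(8.25 x 10^-3)^3 = 3.8 × 10^-12
Q > Ksp, so Fe(OH)3 will precipitate.

Q ≈ 3.8 × 10^-12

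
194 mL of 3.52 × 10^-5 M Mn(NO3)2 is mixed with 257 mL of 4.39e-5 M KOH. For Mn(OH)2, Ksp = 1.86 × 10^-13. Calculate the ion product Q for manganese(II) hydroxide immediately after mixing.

Total volume = 194 + 257 = 451 mL.
[Mn^2+] = 3.52 x 10^-5 × (194/451) = 1.514 x 10^-5 M
[OH^-] = 4.39 × 10^-5 × (257/451) = 2.502 × 10^-5 M
Mn(OH)2(s) <=> Mn^2+ + 2 OH^-, so Q = [Mn^2+][OH^-]^2
Q = (1.514 × 10^-5)(2.502 x 10^-5)^2 = 9.48 × 10^-15
Q < Ksp, so no precipitate of Mn(OH)2 forms.

Q ≈ 9.48 x 10^-15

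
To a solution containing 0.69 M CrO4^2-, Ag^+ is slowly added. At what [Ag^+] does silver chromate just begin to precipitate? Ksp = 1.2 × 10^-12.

Ag2CrO4(s) ⇌ 2 Ag^+(aq) + CrO4^2-(aq)
Ksp = [Ag^+]^2[CrO4^2-]
Precipitation begins when Q = Ksp. With [CrO4^2-] = 0.69 M:
1.2 × 10^-12 = (0.69) × [Ag^+]^2
[Ag^+] = (1.2 × 10^-12 / 6.9 x 10^-1)^(1/2) = 1.3 x 10^-6 M

[Ag^+] = 1.3 × 10^-6 M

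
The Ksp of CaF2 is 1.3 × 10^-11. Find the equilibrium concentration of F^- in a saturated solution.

CaF2(s) <=> Ca^2+(aq) + 2 F^-(aq)
Ksp = [Ca^2+][F^-]^2
If s mol/L of CaF2 dissolves, [Ca^2+] = s and [F^-] = 2s.
So Ksp = s × (2s)^2 = 4s^3
Solving, s = (1.3 × 10^-11/4)^(1/3) = 1.48 × 10^-4 M
[F^-] = 2s = 3.0 x 10^-4 M

[F^-] = 3.0 x 10^-4 M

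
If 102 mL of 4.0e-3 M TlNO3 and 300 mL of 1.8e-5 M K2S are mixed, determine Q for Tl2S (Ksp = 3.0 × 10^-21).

Q ≈ 1.4 x 10^-11

Total volume = 102 + 300 = 402 mL.
[Tl^+] = 4.0 × 10^-3 × (102/402) = 1.01 × 10^-3 M
[S^2-] = 1.8 x 10^-5 × (300/402) = 1.34 × 10^-5 M
Tl2S(s) <=> 2 Tl^+(aq) + S^2-(aq), so Q = [Tl^+]^2[S^2-]
Q = (1.01 × 10^-3)^2(1.34 × 10^-5) = 1.4 × 10^-11
Q > Ksp, so Tl2S will precipitate.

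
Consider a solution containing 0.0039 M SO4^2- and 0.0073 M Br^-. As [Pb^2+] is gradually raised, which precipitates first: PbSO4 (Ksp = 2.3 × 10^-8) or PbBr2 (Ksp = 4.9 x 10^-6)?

PbSO4

Each salt begins to precipitate when Q = Ksp, i.e. when [Pb^2+] reaches its threshold.
For PbSO4: 2.3 × 10^-8 = 0.0039 × [Pb^2+]  ⇒  [Pb^2+] = 5.9 x 10^-6 M.
For PbBr2: 4.9 x 10^-6 = (0.0073)^2 × [Pb^2+]  ⇒  [Pb^2+] = 9.2 × 10^-2 M.
The salt with the lower threshold [Pb^2+] precipitates first: PbSO4.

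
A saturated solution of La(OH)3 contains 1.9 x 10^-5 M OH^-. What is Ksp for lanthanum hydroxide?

Ksp = 4.3 × 10^-20

La(OH)3(s) ⇌ La^3+ + 3 OH^-
Stoichiometry gives [La^3+] = (1/3)[OH^-] = 6.33 × 10^-6 M.
Ksp = [La^3+][OH^-]^3
Ksp = 6.33 × 10^-6 × (1.9 x 10^-5)^3 = 4.3 × 10^-20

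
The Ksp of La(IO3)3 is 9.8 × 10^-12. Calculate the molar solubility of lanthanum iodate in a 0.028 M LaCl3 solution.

La(IO3)3(s) ⇌ La^3+ + 3 IO3^-
Ksp = [La^3+][IO3^-]^3
Let s be the molar solubility in this solution. [La^3+] = 0.028 + s ≈ 0.028, [IO3^-] = 3s (common-ion effect: La^3+ is already 0.028 M).
Ksp ≈ 0.028 × (3s)^3
s = 2.3 × 10^-4 M
Check: s = 2.3 x 10^-4 ≪ 0.028, so the approximation is valid.

2.3 x 10^-4 M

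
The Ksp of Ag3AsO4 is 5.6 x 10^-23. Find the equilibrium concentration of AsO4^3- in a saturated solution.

1.2 × 10^-6 M

Ag3AsO4(s) ⇌ 3 Ag^+(aq) + AsO4^3-(aq)
Ksp = [Ag^+]^3[AsO4^3-]
For each mole of Ag3AsO4 that dissolves: [Ag^+] = 3s, [AsO4^3-] = s.
Ksp = (3s)^3s = 27s^4
s^4 = 5.6 x 10^-23 / 27, so s = 1.20 × 10^-6 M
[AsO4^3-] = s = 1.2 × 10^-6 M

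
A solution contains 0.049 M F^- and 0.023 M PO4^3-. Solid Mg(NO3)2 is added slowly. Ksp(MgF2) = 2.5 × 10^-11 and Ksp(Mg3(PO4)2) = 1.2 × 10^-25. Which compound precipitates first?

Precipitation of each salt starts when its ion product equals its Ksp.
For MgF2: 2.5 × 10^-11 = (0.049)^2 × [Mg^2+]  ⇒  [Mg^2+] = 1.0 x 10^-8 M.
For Mg3(PO4)2: 1.2 × 10^-25 = (0.023)^2 × [Mg^2+]^3  ⇒  [Mg^2+] = 6.1 × 10^-8 M.
The salt with the lower threshold [Mg^2+] precipitates first: MgF2.

MgF2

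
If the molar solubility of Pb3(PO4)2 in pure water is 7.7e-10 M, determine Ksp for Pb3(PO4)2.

2.9e-44

Pb3(PO4)2(s) ⇌ 3 Pb^2+(aq) + 2 PO4^3-(aq)
With molar solubility s: [Pb^2+] = 3s, [PO4^3-] = 2s.
Ksp = [Pb^2+]^3[PO4^3-]^2
Ksp = (3s)^3(2s)^2 = 108s^5
With s = 7.7 x 10^-10: Ksp = 2.9 × 10^-44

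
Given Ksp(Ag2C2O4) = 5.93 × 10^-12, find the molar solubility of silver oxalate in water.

s = 1.14 x 10^-4 M

Ag2C2O4(s) ⇌ 2 Ag^+(aq) + C2O4^2-(aq)
Ksp = [Ag^+]^2[C2O4^2-]
Let s = molar solubility. Then [Ag^+] = 2s and [C2O4^2-] = s.
So Ksp = (2s)^2 × s = 4s^3
s = (5.93 × 10^-12 / 4)^(1/3) = 1.14 x 10^-4 M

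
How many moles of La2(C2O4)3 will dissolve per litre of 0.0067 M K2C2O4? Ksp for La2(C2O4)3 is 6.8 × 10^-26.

La2(C2O4)3(s) ⇌ 2 La^3+(aq) + 3 C2O4^2-(aq)
Ksp = [La^3+]^2[C2O4^2-]^3
If s mol/L dissolves here, [La^3+] = 2s, [C2O4^2-] = 0.0067 + 3s ≈ 0.0067 (Ksp is small, so little additional dissolves).
Ksp ≈ (2s)^2 × (0.0067)^3
s = 2.4 × 10^-10 M
Check: 3s = 7.1 × 10^-10 ≪ 0.0067, so the approximation is valid.

2.4 × 10^-10 M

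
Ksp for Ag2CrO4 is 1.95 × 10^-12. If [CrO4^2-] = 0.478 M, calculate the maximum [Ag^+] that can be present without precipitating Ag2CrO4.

Ag2CrO4(s) <=> 2 Ag^+ + CrO4^2-
Ksp = [Ag^+]^2[CrO4^2-]
Precipitation begins when Q = Ksp. With [CrO4^2-] = 0.478 M:
1.95 × 10^-12 = (0.478) × [Ag^+]^2
[Ag^+] = (1.95 × 10^-12 / 4.78 x 10^-1)^(1/2) = 2.02 × 10^-6 M

[Ag^+] ≈ 2.02 x 10^-6 M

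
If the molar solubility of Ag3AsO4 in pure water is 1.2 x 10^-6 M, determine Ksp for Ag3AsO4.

5.6 × 10^-23

Ag3AsO4(s) ⇌ 3 Ag^+ + AsO4^3-
For each mole of Ag3AsO4 that dissolves: [Ag^+] = 3s, [AsO4^3-] = s.
Ksp = [Ag^+]^3[AsO4^3-]
Ksp = (3s)^3s = 27s^4
With s = 1.2 x 10^-6: Ksp = 5.6 × 10^-23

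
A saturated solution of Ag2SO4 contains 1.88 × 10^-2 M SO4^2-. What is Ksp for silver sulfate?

Ag2SO4(s) ⇌ 2 Ag^+(aq) + SO4^2-(aq)
Stoichiometry gives [Ag^+] = (2/1)[SO4^2-] = 3.760 x 10^-2 M.
Ksp = [Ag^+]^2[SO4^2-]
Ksp = (3.760 x 10^-2)^2 × 1.88 × 10^-2 = 2.66 x 10^-5

Ksp = 2.66e-5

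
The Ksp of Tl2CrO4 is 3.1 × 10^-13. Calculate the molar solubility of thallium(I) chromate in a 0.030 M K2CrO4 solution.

Tl2CrO4(s) ⇌ 2 Tl^+(aq) + CrO4^2-(aq)
Ksp = [Tl^+]^2[CrO4^2-]
If s mol/L dissolves here, [Tl^+] = 2s, [CrO4^2-] = 0.030 + s ≈ 0.030 (common-ion effect: CrO4^2- is already 0.030 M).
Ksp ≈ (2s)^2 × 0.030
s = 1.6 × 10^-6 M
Check: s = 1.6 × 10^-6 ≪ 0.030, so the approximation is valid.

s = 1.6 × 10^-6 M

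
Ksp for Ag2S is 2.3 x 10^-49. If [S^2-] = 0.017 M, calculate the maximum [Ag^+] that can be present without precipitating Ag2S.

Ag2S(s) ⇌ 2 Ag^+(aq) + S^2-(aq)
Ksp = [Ag^+]^2[S^2-]
Precipitation begins when Q = Ksp. With [S^2-] = 0.017 M:
2.3 x 10^-49 = (0.017) × [Ag^+]^2
[Ag^+] = (2.3 x 10^-49 / 1.7 x 10^-2)^(1/2) = 3.7 × 10^-24 M

3.7 x 10^-24 M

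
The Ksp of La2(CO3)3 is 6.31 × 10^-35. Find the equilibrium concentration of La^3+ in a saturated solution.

La2(CO3)3(s) ⇌ 2 La^3+ + 3 CO3^2-
Ksp = [La^3+]^2[CO3^2-]^3
If s mol/L of La2(CO3)3 dissolves, [La^3+] = 2s and [CO3^2-] = 3s.
So Ksp = (2s)^2 × (3s)^3 = 108s^5
s = (6.31 × 10^-35 / 108)^(1/5) = 5.667 × 10^-8 M
[La^3+] = 2s = 1.13 × 10^-7 M

[La^3+] = 1.13 x 10^-7 M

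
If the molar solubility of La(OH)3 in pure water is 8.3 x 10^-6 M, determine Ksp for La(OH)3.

1.3e-19

La(OH)3(s) ⇌ La^3+ + 3 OH^-
With molar solubility s: [La^3+] = s, [OH^-] = 3s.
Ksp = [La^3+][OH^-]^3
Substituting: Ksp = s(3s)^3 = 27s^4
Ksp = 27 × (8.3 × 10^-6)^4 = 1.3 x 10^-19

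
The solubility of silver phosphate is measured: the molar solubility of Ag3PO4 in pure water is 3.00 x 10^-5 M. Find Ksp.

2.19 × 10^-17

Ag3PO4(s) ⇌ 3 Ag^+(aq) + PO4^3-(aq)
If s mol/L of Ag3PO4 dissolves, [Ag^+] = 3s and [PO4^3-] = s.
Ksp = [Ag^+]^3[PO4^3-]
So Ksp = (3s)^3 × s = 27s^4
Ksp = 27 × (3.00 × 10^-5)^4 = 2.19 × 10^-17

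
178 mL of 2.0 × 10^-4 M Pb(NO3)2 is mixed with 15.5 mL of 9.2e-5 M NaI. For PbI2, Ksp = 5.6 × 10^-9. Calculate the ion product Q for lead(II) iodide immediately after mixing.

Total volume = 178 + 15.5 = 193.5 mL.
[Pb^2+] = 2.0 x 10^-4 × (178/193.5) = 1.84 × 10^-4 M
[I^-] = 9.2 × 10^-5 × (15.5/193.5) = 7.37 × 10^-6 M
PbI2(s) ⇌ Pb^2+(aq) + 2 I^-(aq), so Q = [Pb^2+][I^-]^2
Q = (1.84 × 10^-4)(7.37 × 10^-6)^2 = 1.0 × 10^-14
Q < Ksp, so no precipitate of PbI2 forms.

Q = 1.0 x 10^-14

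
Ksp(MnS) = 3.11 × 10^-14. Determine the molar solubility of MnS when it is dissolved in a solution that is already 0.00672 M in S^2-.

s ≈ 4.63 × 10^-12 M

MnS(s) ⇌ Mn^2+(aq) + S^2-(aq)
Ksp = [Mn^2+][S^2-]
Let s = moles of MnS that dissolve per litre. [Mn^2+] = s, [S^2-] = 0.00672 + s ≈ 0.00672 (since the S^2- already present dominates).
Ksp ≈ s × 0.00672
s = 4.63 × 10^-12 M
Check: s = 4.6 × 10^-12 ≪ 0.00672, so the approximation is valid.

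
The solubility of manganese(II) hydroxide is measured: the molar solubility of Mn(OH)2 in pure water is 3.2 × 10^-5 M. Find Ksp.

Ksp = 1.3 × 10^-13

Mn(OH)2(s) ⇌ Mn^2+(aq) + 2 OH^-(aq)
If s mol/L of Mn(OH)2 dissolves, [Mn^2+] = s and [OH^-] = 2s.
Ksp = [Mn^2+][OH^-]^2
Substituting: Ksp = s(2s)^2 = 4s^3
With s = 3.2 x 10^-5: Ksp = 1.3 × 10^-13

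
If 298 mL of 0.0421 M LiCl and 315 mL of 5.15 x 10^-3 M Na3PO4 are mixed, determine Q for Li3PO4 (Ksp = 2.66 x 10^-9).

2.27e-8

Total volume = 298 + 315 = 613 mL.
[Li^+] = 4.21 × 10^-2 × (298/613) = 2.047 × 10^-2 M
[PO4^3-] = 5.15 x 10^-3 × (315/613) = 2.646 × 10^-3 M
Li3PO4(s) ⇌ 3 Li^+(aq) + PO4^3-(aq), so Q = [Li^+]^3[PO4^3-]
Q = (2.047 x 10^-2)^3(2.646 x 10^-3) = 2.27 × 10^-8
Q > Ksp, so Li3PO4 will precipitate.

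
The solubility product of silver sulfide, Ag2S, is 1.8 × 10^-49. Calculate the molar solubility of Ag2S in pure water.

s ≈ 3.6e-17 M

Ag2S(s) ⇌ 2 Ag^+ + S^2-
Ksp = [Ag^+]^2[S^2-]
For each mole of Ag2S that dissolves: [Ag^+] = 2s, [S^2-] = s.
Substituting: Ksp = (2s)^2s = 4s^3
s = (1.8 × 10^-49 / 4)^(1/3) = 3.6 × 10^-17 M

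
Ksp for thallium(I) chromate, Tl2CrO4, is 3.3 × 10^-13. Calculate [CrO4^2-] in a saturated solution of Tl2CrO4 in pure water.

[CrO4^2-] ≈ 4.4 × 10^-5 M

Tl2CrO4(s) ⇌ 2 Tl^+(aq) + CrO4^2-(aq)
Ksp = [Tl^+]^2[CrO4^2-]
Let s = molar solubility. Then [Tl^+] = 2s and [CrO4^2-] = s.
So Ksp = (2s)^2 × s = 4s^3
Solving, s = (3.3 × 10^-13/4)^(1/3) = 4.35 x 10^-5 M
[CrO4^2-] = s = 4.4 × 10^-5 M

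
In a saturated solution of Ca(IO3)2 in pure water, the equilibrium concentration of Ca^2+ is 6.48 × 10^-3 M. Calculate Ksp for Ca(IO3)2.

Ca(IO3)2(s) <=> Ca^2+(aq) + 2 IO3^-(aq)
Stoichiometry gives [IO3^-] = (2/1)[Ca^2+] = 1.296 × 10^-2 M.
Ksp = [Ca^2+][IO3^-]^2
Ksp = 6.48 x 10^-3 × (1.296 × 10^-2)^2 = 1.09 × 10^-6

1.09 x 10^-6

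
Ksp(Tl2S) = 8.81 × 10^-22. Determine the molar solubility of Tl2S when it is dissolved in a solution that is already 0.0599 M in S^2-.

s ≈ 6.06 x 10^-11 M

Tl2S(s) ⇌ 2 Tl^+ + S^2-
Ksp = [Tl^+]^2[S^2-]
Let s = moles of Tl2S that dissolve per litre. [Tl^+] = 2s, [S^2-] = 0.0599 + s ≈ 0.0599 (Ksp is small, so little additional dissolves).
Ksp ≈ (2s)^2 × 0.0599
s = 6.06 × 10^-11 M
Check: s = 6.1 × 10^-11 ≪ 0.0599, so the approximation is valid.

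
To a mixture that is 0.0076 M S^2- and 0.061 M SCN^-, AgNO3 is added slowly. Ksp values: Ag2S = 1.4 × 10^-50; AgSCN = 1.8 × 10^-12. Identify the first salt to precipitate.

Ag2S

Precipitation of each salt starts when its ion product equals its Ksp.
For Ag2S: 1.4 × 10^-50 = 0.0076 × [Ag^+]^2  ⇒  [Ag^+] = 1.4 × 10^-24 M.
For AgSCN: 1.8 × 10^-12 = 0.061 × [Ag^+]  ⇒  [Ag^+] = 3.0 × 10^-11 M.
The salt with the lower threshold [Ag^+] precipitates first: Ag2S.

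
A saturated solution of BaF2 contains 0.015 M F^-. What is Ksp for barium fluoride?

Ksp = 1.7e-6

BaF2(s) <=> Ba^2+ + 2 F^-
Stoichiometry gives [Ba^2+] = (1/2)[F^-] = 7.50 x 10^-3 M.
Ksp = [Ba^2+][F^-]^2
Ksp = 7.50 × 10^-3 × (1.5 × 10^-2)^2 = 1.7 x 10^-6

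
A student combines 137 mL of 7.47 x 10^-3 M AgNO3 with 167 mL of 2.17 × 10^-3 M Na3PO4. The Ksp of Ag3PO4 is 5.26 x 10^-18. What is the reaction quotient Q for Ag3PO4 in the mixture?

4.55 x 10^-11

Total volume = 137 + 167 = 304 mL.
[Ag^+] = 7.47 × 10^-3 × (137/304) = 3.366 × 10^-3 M
[PO4^3-] = 2.17 × 10^-3 × (167/304) = 1.192 × 10^-3 M
Ag3PO4(s) ⇌ 3 Ag^+(aq) + PO4^3-(aq), so Q = [Ag^+]^3[PO4^3-]
Q = (3.366 × 10^-3)^3(1.192 × 10^-3) = 4.55 x 10^-11
Q > Ksp, so Ag3PO4 will precipitate.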